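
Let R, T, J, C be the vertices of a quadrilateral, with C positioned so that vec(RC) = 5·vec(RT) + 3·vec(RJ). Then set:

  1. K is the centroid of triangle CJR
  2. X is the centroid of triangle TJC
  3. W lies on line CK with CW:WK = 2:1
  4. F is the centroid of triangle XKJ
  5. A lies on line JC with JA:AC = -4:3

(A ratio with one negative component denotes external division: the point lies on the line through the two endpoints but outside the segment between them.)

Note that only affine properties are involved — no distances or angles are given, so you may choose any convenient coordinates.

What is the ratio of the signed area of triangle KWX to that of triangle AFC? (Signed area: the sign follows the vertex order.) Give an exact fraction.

Set R = (0, 0), T = (1, 0), J = (0, 1), C = (5, 3); any affine frame gives the same invariant.
1. K is the centroid of triangle CJR ⇒ K = (5/3, 4/3)
2. X is the centroid of triangle TJC ⇒ X = (2, 4/3)
3. W lies on line CK with CW:WK = 2:1 ⇒ W = (25/9, 17/9)
4. F is the centroid of triangle XKJ ⇒ F = (11/9, 11/9)
5. A lies on line JC with JA:AC = -4:3 ⇒ A = (20, 9)
2·[KWX] = -5/27, 2·[AFC] = -4
[KWX]:[AFC] = -5/27:-4 = 5/108

[KWX]:[AFC] = 5/108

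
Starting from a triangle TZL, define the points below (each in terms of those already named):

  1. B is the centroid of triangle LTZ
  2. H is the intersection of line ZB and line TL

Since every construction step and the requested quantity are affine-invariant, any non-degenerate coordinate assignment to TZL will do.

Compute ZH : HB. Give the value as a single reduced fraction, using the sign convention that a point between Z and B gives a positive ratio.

Choose coordinates T = (0, 0), Z = (1, 0), L = (0, 1).
1. B is the centroid of triangle LTZ ⇒ B = (1/3, 1/3)
2. H is the intersection of line ZB and line TL ⇒ H = (0, 1/2)
H = Z + t·(B−Z) with t = 3/2, so ZH:HB = t:(1−t) = 3/2:-1/2

ZH:HB = -3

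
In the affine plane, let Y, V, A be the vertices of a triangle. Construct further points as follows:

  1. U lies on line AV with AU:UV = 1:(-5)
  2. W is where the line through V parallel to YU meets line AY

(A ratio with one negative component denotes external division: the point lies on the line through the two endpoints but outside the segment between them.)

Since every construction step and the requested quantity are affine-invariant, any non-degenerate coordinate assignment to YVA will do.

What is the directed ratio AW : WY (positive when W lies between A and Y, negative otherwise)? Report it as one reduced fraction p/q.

Choose coordinates Y = (0, 0), V = (1, 0), A = (0, 1).
1. U lies on line AV with AU:UV = 1:(-5) ⇒ U = (-1/4, 5/4)
2. W is where the line through V parallel to YU meets line AY ⇒ W = (0, 5)
W = A + t·(Y−A) with t = -4, so AW:WY = t:(1−t) = -4:5

AW:WY = -4/5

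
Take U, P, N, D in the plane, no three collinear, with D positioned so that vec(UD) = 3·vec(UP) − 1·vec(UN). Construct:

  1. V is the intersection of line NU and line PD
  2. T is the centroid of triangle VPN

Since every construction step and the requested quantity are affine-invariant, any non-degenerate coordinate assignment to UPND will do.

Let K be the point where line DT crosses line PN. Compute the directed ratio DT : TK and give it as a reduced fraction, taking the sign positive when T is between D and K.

DT:TK = -7

Set U = (0, 0), P = (1, 0), N = (0, 1), D = (3, -1); any affine frame gives the same invariant.
1. V is the intersection of line NU and line PD ⇒ V = (0, 1/2)
2. T is the centroid of triangle VPN ⇒ T = (1/3, 1/2)
line DT meets PN at K = (5/7, 2/7)
T = D + t·(K−D) with t = 7/6, so DT:TK = 7/6:-1/6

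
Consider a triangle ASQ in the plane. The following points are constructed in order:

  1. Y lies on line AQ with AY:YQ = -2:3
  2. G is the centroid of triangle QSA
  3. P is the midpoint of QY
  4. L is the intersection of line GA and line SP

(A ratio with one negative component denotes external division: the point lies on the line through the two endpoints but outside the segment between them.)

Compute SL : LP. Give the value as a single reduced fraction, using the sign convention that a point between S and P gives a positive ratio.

SL:LP = -2

Set A = (0, 0), S = (1, 0), Q = (0, 1); any affine frame gives the same invariant.
1. Y lies on line AQ with AY:YQ = -2:3 ⇒ Y = (0, -2)
2. G is the centroid of triangle QSA ⇒ G = (1/3, 1/3)
3. P is the midpoint of QY ⇒ P = (0, -1/2)
4. L is the intersection of line GA and line SP ⇒ L = (-1, -1)
L = S + t·(P−S) with t = 2, so SL:LP = t:(1−t) = 2:-1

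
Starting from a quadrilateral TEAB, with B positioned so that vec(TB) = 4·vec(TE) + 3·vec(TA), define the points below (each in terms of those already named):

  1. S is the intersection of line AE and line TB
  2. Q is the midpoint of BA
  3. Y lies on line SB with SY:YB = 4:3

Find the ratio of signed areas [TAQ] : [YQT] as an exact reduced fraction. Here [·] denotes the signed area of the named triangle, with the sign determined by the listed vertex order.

[TAQ]:[YQT] = -49/31

Assign T = (0, 0), E = (1, 0), A = (0, 1), B = (4, 3) — the answer is frame-independent, so this choice is without loss of generality.
1. S is the intersection of line AE and line TB ⇒ S = (4/7, 3/7)
2. Q is the midpoint of BA ⇒ Q = (2, 2)
3. Y lies on line SB with SY:YB = 4:3 ⇒ Y = (124/49, 93/49)
2·[TAQ] = -2, 2·[YQT] = 62/49
[TAQ]:[YQT] = -2:62/49 = -49/31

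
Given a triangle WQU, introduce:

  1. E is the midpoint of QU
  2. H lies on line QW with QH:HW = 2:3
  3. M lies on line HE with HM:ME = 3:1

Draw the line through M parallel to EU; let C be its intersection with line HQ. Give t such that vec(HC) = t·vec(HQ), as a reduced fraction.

t = 3/4

Assign W = (0, 0), Q = (1, 0), U = (0, 1) — the answer is frame-independent, so this choice is without loss of generality.
1. E is the midpoint of QU ⇒ E = (1/2, 1/2)
2. H lies on line QW with QH:HW = 2:3 ⇒ H = (3/5, 0)
3. M lies on line HE with HM:ME = 3:1 ⇒ M = (21/40, 3/8)
through M parallel to EU: direction (-1/2, 1/2); meets HQ at C = (9/10, 0)
C = H + t·(Q−H) with t = 3/4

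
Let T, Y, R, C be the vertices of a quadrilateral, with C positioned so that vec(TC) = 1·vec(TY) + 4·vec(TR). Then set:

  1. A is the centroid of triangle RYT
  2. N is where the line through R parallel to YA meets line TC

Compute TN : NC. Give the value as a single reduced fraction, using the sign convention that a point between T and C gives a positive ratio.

Work in coordinates with T = (0, 0), Y = (1, 0), R = (0, 1), C = (1, 4).
1. A is the centroid of triangle RYT ⇒ A = (1/3, 1/3)
2. N is where the line through R parallel to YA meets line TC ⇒ N = (2/9, 8/9)
N = T + t·(C−T) with t = 2/9, so TN:NC = t:(1−t) = 2/9:7/9

TN:NC = 2/7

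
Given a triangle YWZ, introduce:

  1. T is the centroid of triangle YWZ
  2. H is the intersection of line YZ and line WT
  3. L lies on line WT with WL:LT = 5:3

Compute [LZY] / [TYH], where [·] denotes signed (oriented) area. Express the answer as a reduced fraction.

Set Y = (0, 0), W = (1, 0), Z = (0, 1); any affine frame gives the same invariant.
1. T is the centroid of triangle YWZ ⇒ T = (1/3, 1/3)
2. H is the intersection of line YZ and line WT ⇒ H = (0, 1/2)
3. L lies on line WT with WL:LT = 5:3 ⇒ L = (7/12, 5/24)
2·[LZY] = 7/12, 2·[TYH] = -1/6
[LZY]:[TYH] = 7/12:-1/6 = -7/2

[LZY]:[TYH] = -7/2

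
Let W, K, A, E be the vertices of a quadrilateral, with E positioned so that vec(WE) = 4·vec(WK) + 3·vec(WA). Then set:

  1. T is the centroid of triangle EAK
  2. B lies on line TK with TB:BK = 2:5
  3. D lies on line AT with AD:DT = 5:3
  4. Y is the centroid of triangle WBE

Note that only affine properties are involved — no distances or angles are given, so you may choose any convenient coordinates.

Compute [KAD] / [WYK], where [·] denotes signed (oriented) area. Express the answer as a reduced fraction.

Work in coordinates with W = (0, 0), K = (1, 0), A = (0, 1), E = (4, 3).
1. T is the centroid of triangle EAK ⇒ T = (5/3, 4/3)
2. B lies on line TK with TB:BK = 2:5 ⇒ B = (31/21, 20/21)
3. D lies on line AT with AD:DT = 5:3 ⇒ D = (25/24, 29/24)
4. Y is the centroid of triangle WBE ⇒ Y = (115/63, 83/63)
2·[KAD] = -5/4, 2·[WYK] = -83/63
[KAD]:[WYK] = -5/4:-83/63 = 315/332

[KAD]:[WYK] = 315/332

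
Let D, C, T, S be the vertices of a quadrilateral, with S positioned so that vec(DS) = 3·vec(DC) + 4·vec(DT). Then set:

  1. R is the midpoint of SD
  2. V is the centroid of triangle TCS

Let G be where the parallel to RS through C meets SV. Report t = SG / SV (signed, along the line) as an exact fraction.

t = 12

Work in coordinates with D = (0, 0), C = (1, 0), T = (0, 1), S = (3, 4).
1. R is the midpoint of SD ⇒ R = (3/2, 2)
2. V is the centroid of triangle TCS ⇒ V = (4/3, 5/3)
through C parallel to RS: direction (3/2, 2); meets SV at G = (-17, -24)
G = S + t·(V−S) with t = 12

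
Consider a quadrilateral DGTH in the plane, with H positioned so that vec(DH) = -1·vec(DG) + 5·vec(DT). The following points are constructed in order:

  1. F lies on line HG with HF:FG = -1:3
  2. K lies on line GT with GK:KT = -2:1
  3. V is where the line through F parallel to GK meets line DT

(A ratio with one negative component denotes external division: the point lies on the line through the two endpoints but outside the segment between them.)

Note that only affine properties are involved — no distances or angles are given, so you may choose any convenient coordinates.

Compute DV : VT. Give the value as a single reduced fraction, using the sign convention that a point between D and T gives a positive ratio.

DV:VT = -11/9

Assign D = (0, 0), G = (1, 0), T = (0, 1), H = (-1, 5) — the answer is frame-independent, so this choice is without loss of generality.
1. F lies on line HG with HF:FG = -1:3 ⇒ F = (-2, 15/2)
2. K lies on line GT with GK:KT = -2:1 ⇒ K = (-1, 2)
3. V is where the line through F parallel to GK meets line DT ⇒ V = (0, 11/2)
V = D + t·(T−D) with t = 11/2, so DV:VT = t:(1−t) = 11/2:-9/2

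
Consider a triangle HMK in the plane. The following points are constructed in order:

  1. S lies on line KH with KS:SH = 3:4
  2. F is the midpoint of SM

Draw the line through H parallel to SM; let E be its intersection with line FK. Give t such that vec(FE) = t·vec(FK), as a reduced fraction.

Set H = (0, 0), M = (1, 0), K = (0, 1); any affine frame gives the same invariant.
1. S lies on line KH with KS:SH = 3:4 ⇒ S = (0, 4/7)
2. F is the midpoint of SM ⇒ F = (1/2, 2/7)
through H parallel to SM: direction (1, -4/7); meets FK at E = (7/6, -2/3)
E = F + t·(K−F) with t = -4/3

t = -4/3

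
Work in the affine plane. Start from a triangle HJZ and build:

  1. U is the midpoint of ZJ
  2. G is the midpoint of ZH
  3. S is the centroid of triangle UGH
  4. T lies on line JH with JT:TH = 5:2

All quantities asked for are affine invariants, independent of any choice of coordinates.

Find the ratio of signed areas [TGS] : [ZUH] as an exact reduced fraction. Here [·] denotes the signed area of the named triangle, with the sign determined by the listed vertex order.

Assign H = (0, 0), J = (1, 0), Z = (0, 1) — the answer is frame-independent, so this choice is without loss of generality.
1. U is the midpoint of ZJ ⇒ U = (1/2, 1/2)
2. G is the midpoint of ZH ⇒ G = (0, 1/2)
3. S is the centroid of triangle UGH ⇒ S = (1/6, 1/3)
4. T lies on line JH with JT:TH = 5:2 ⇒ T = (2/7, 0)
2·[TGS] = -1/28, 2·[ZUH] = -1/2
[TGS]:[ZUH] = -1/28:-1/2 = 1/14

[TGS]:[ZUH] = 1/14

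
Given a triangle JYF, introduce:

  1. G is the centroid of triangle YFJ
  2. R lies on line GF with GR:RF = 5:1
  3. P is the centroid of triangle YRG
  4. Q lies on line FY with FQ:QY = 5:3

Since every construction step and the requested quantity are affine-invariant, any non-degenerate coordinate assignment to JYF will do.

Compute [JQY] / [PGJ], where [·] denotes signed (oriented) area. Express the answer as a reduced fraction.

[JQY]:[PGJ] = -81/4

Assign J = (0, 0), Y = (1, 0), F = (0, 1) — the answer is frame-independent, so this choice is without loss of generality.
1. G is the centroid of triangle YFJ ⇒ G = (1/3, 1/3)
2. R lies on line GF with GR:RF = 5:1 ⇒ R = (1/18, 8/9)
3. P is the centroid of triangle YRG ⇒ P = (25/54, 11/27)
4. Q lies on line FY with FQ:QY = 5:3 ⇒ Q = (5/8, 3/8)
2·[JQY] = -3/8, 2·[PGJ] = 1/54
[JQY]:[PGJ] = -3/8:1/54 = -81/4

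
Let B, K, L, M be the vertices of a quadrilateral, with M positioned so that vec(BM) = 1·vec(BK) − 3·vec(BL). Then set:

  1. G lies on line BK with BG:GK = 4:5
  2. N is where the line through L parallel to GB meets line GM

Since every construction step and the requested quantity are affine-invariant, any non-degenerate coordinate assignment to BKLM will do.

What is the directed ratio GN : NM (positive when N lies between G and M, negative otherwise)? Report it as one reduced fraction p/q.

GN:NM = -1/4

Choose coordinates B = (0, 0), K = (1, 0), L = (0, 1), M = (1, -3).
1. G lies on line BK with BG:GK = 4:5 ⇒ G = (4/9, 0)
2. N is where the line through L parallel to GB meets line GM ⇒ N = (7/27, 1)
N = G + t·(M−G) with t = -1/3, so GN:NM = t:(1−t) = -1/3:4/3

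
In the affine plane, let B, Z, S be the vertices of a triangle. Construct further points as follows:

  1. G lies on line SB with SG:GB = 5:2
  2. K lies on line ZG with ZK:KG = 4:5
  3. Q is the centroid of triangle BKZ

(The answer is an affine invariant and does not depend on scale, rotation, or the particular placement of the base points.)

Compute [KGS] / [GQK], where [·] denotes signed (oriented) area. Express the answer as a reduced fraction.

Set B = (0, 0), Z = (1, 0), S = (0, 1); any affine frame gives the same invariant.
1. G lies on line SB with SG:GB = 5:2 ⇒ G = (0, 2/7)
2. K lies on line ZG with ZK:KG = 4:5 ⇒ K = (5/9, 8/63)
3. Q is the centroid of triangle BKZ ⇒ Q = (14/27, 8/189)
2·[KGS] = -25/63, 2·[GQK] = 10/189
[KGS]:[GQK] = -25/63:10/189 = -15/2

[KGS]:[GQK] = -15/2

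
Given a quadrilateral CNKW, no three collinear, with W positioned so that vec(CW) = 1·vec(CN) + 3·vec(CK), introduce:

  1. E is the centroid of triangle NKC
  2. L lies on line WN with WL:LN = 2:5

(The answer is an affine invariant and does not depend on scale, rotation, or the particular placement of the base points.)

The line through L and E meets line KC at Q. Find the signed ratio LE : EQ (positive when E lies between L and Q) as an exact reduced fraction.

Assign C = (0, 0), N = (1, 0), K = (0, 1), W = (1, 3) — the answer is frame-independent, so this choice is without loss of generality.
1. E is the centroid of triangle NKC ⇒ E = (1/3, 1/3)
2. L lies on line WN with WL:LN = 2:5 ⇒ L = (1, 15/7)
line LE meets KC at Q = (0, -4/7)
E = L + t·(Q−L) with t = 2/3, so LE:EQ = 2/3:1/3

LE:EQ = 2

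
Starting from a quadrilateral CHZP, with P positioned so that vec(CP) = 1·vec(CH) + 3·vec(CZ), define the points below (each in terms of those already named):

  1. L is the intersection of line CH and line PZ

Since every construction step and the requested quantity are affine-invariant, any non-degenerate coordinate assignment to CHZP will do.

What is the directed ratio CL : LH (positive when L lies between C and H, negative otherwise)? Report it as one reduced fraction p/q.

Work in coordinates with C = (0, 0), H = (1, 0), Z = (0, 1), P = (1, 3).
1. L is the intersection of line CH and line PZ ⇒ L = (-1/2, 0)
L = C + t·(H−C) with t = -1/2, so CL:LH = t:(1−t) = -1/2:3/2

CL:LH = -1/3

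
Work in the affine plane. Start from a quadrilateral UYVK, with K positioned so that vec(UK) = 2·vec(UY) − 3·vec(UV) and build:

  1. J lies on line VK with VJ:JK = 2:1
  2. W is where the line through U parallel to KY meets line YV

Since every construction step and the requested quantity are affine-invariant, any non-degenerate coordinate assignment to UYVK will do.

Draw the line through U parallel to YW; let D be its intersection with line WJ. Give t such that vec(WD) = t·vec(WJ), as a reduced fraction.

Choose coordinates U = (0, 0), Y = (1, 0), V = (0, 1), K = (2, -3).
1. J lies on line VK with VJ:JK = 2:1 ⇒ J = (4/3, -5/3)
2. W is where the line through U parallel to KY meets line YV ⇒ W = (-1/2, 3/2)
through U parallel to YW: direction (-3/2, 3/2); meets WJ at D = (7/8, -7/8)
D = W + t·(J−W) with t = 3/4

t = 3/4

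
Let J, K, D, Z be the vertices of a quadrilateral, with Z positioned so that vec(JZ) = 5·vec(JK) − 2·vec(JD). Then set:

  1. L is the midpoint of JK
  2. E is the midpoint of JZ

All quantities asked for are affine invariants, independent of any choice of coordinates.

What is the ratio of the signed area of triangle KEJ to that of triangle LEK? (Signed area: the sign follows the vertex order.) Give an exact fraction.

Assign J = (0, 0), K = (1, 0), D = (0, 1), Z = (5, -2) — the answer is frame-independent, so this choice is without loss of generality.
1. L is the midpoint of JK ⇒ L = (1/2, 0)
2. E is the midpoint of JZ ⇒ E = (5/2, -1)
2·[KEJ] = -1, 2·[LEK] = 1/2
[KEJ]:[LEK] = -1:1/2 = -2

[KEJ]:[LEK] = -2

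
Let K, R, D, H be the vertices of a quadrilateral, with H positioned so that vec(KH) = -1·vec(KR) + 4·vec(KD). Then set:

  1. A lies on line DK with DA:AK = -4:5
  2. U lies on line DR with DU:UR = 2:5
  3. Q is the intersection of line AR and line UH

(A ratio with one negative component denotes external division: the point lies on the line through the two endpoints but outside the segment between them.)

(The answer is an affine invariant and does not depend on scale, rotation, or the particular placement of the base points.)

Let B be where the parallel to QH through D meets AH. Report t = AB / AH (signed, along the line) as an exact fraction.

t = 9/8

Assign K = (0, 0), R = (1, 0), D = (0, 1), H = (-1, 4) — the answer is frame-independent, so this choice is without loss of generality.
1. A lies on line DK with DA:AK = -4:5 ⇒ A = (0, 5)
2. U lies on line DR with DU:UR = 2:5 ⇒ U = (2/7, 5/7)
3. Q is the intersection of line AR and line UH ⇒ Q = (16/11, -25/11)
through D parallel to QH: direction (-27/11, 69/11); meets AH at B = (-9/8, 31/8)
B = A + t·(H−A) with t = 9/8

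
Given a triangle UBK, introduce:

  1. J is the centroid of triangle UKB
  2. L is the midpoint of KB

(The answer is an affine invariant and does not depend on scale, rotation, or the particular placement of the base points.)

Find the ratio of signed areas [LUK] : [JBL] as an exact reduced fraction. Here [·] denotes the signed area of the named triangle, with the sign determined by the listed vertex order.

[LUK]:[JBL] = -3

Set U = (0, 0), B = (1, 0), K = (0, 1); any affine frame gives the same invariant.
1. J is the centroid of triangle UKB ⇒ J = (1/3, 1/3)
2. L is the midpoint of KB ⇒ L = (1/2, 1/2)
2·[LUK] = -1/2, 2·[JBL] = 1/6
[LUK]:[JBL] = -1/2:1/6 = -3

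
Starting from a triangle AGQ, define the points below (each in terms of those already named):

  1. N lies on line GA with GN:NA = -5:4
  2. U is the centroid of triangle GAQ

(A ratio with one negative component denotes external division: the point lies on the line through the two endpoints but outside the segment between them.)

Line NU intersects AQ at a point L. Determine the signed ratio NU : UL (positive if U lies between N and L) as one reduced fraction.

Work in coordinates with A = (0, 0), G = (1, 0), Q = (0, 1).
1. N lies on line GA with GN:NA = -5:4 ⇒ N = (-4, 0)
2. U is the centroid of triangle GAQ ⇒ U = (1/3, 1/3)
line NU meets AQ at L = (0, 4/13)
U = N + t·(L−N) with t = 13/12, so NU:UL = 13/12:-1/12

NU:UL = -13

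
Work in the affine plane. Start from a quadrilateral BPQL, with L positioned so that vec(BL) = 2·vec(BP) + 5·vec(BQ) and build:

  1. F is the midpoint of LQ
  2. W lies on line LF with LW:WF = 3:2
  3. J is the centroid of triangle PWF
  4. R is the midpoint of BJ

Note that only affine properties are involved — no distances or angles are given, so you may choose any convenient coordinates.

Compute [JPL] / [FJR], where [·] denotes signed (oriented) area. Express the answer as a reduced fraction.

Assign B = (0, 0), P = (1, 0), Q = (0, 1), L = (2, 5) — the answer is frame-independent, so this choice is without loss of generality.
1. F is the midpoint of LQ ⇒ F = (1, 3)
2. W lies on line LF with LW:WF = 3:2 ⇒ W = (7/5, 19/5)
3. J is the centroid of triangle PWF ⇒ J = (17/15, 34/15)
4. R is the midpoint of BJ ⇒ R = (17/30, 17/15)
2·[JPL] = 8/5, 2·[FJR] = -17/30
[JPL]:[FJR] = 8/5:-17/30 = -48/17

[JPL]:[FJR] = -48/17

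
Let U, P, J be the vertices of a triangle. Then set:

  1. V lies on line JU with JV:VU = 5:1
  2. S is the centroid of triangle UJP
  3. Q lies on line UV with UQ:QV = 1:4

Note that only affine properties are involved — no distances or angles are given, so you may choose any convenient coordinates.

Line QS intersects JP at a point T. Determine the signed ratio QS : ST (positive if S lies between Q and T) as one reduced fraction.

Set U = (0, 0), P = (1, 0), J = (0, 1); any affine frame gives the same invariant.
1. V lies on line JU with JV:VU = 5:1 ⇒ V = (0, 1/6)
2. S is the centroid of triangle UJP ⇒ S = (1/3, 1/3)
3. Q lies on line UV with UQ:QV = 1:4 ⇒ Q = (0, 1/30)
line QS meets JP at T = (29/57, 28/57)
S = Q + t·(T−Q) with t = 19/29, so QS:ST = 19/29:10/29

QS:ST = 19/10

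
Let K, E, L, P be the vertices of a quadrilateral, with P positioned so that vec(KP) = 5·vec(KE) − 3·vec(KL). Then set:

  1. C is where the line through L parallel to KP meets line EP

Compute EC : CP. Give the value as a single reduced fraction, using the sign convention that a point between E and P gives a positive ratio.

EC:CP = -2/5

Assign K = (0, 0), E = (1, 0), L = (0, 1), P = (5, -3) — the answer is frame-independent, so this choice is without loss of generality.
1. C is where the line through L parallel to KP meets line EP ⇒ C = (-5/3, 2)
C = E + t·(P−E) with t = -2/3, so EC:CP = t:(1−t) = -2/3:5/3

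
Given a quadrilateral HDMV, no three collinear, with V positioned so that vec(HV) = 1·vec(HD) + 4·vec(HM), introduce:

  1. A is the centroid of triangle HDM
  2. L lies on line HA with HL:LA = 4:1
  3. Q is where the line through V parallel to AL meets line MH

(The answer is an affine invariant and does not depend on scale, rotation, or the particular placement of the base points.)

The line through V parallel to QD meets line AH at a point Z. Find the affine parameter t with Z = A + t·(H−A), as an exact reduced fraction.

t = -17/4

Choose coordinates H = (0, 0), D = (1, 0), M = (0, 1), V = (1, 4).
1. A is the centroid of triangle HDM ⇒ A = (1/3, 1/3)
2. L lies on line HA with HL:LA = 4:1 ⇒ L = (4/15, 4/15)
3. Q is where the line through V parallel to AL meets line MH ⇒ Q = (0, 3)
through V parallel to QD: direction (1, -3); meets AH at Z = (7/4, 7/4)
Z = A + t·(H−A) with t = -17/4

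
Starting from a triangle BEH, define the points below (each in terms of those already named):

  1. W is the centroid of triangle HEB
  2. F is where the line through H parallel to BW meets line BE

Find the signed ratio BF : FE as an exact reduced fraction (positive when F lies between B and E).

Choose coordinates B = (0, 0), E = (1, 0), H = (0, 1).
1. W is the centroid of triangle HEB ⇒ W = (1/3, 1/3)
2. F is where the line through H parallel to BW meets line BE ⇒ F = (-1, 0)
F = B + t·(E−B) with t = -1, so BF:FE = t:(1−t) = -1:2

BF:FE = -1/2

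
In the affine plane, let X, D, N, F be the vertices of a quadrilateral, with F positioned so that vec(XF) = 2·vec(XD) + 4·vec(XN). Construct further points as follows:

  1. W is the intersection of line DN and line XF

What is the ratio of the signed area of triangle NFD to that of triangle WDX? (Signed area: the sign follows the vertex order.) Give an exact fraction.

Choose coordinates X = (0, 0), D = (1, 0), N = (0, 1), F = (2, 4).
1. W is the intersection of line DN and line XF ⇒ W = (1/3, 2/3)
2·[NFD] = -5, 2·[WDX] = -2/3
[NFD]:[WDX] = -5:-2/3 = 15/2

[NFD]:[WDX] = 15/2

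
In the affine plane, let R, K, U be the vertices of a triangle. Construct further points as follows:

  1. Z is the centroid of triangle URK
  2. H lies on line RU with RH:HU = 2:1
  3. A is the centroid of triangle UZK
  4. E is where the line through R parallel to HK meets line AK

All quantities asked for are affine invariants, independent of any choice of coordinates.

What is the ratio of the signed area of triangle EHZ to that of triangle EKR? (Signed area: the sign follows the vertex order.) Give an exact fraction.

Work in coordinates with R = (0, 0), K = (1, 0), U = (0, 1).
1. Z is the centroid of triangle URK ⇒ Z = (1/3, 1/3)
2. H lies on line RU with RH:HU = 2:1 ⇒ H = (0, 2/3)
3. A is the centroid of triangle UZK ⇒ A = (4/9, 4/9)
4. E is where the line through R parallel to HK meets line AK ⇒ E = (6, -4)
2·[EHZ] = 4/9, 2·[EKR] = 4
[EHZ]:[EKR] = 4/9:4 = 1/9

[EHZ]:[EKR] = 1/9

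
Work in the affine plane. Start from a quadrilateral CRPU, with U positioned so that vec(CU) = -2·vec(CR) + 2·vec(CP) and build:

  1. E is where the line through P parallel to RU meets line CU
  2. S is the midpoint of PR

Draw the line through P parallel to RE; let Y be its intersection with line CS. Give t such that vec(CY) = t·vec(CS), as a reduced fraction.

Work in coordinates with C = (0, 0), R = (1, 0), P = (0, 1), U = (-2, 2).
1. E is where the line through P parallel to RU meets line CU ⇒ E = (-3, 3)
2. S is the midpoint of PR ⇒ S = (1/2, 1/2)
through P parallel to RE: direction (-4, 3); meets CS at Y = (4/7, 4/7)
Y = C + t·(S−C) with t = 8/7

t = 8/7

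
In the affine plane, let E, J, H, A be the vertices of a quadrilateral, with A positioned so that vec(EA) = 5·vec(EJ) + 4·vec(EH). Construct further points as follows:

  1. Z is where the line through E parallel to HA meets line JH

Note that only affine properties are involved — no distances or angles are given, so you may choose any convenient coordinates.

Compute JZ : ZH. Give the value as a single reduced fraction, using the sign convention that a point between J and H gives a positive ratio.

JZ:ZH = 3/5

Work in coordinates with E = (0, 0), J = (1, 0), H = (0, 1), A = (5, 4).
1. Z is where the line through E parallel to HA meets line JH ⇒ Z = (5/8, 3/8)
Z = J + t·(H−J) with t = 3/8, so JZ:ZH = t:(1−t) = 3/8:5/8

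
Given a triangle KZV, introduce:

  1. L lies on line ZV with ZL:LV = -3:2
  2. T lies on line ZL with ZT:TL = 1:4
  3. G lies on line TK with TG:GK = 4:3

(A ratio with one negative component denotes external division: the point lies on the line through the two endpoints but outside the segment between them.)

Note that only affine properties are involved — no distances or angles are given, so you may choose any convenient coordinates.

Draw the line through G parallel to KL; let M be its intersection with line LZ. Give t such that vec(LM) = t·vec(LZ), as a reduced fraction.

t = 12/35

Set K = (0, 0), Z = (1, 0), V = (0, 1); any affine frame gives the same invariant.
1. L lies on line ZV with ZL:LV = -3:2 ⇒ L = (-2, 3)
2. T lies on line ZL with ZT:TL = 1:4 ⇒ T = (2/5, 3/5)
3. G lies on line TK with TG:GK = 4:3 ⇒ G = (6/35, 9/35)
through G parallel to KL: direction (-2, 3); meets LZ at M = (-34/35, 69/35)
M = L + t·(Z−L) with t = 12/35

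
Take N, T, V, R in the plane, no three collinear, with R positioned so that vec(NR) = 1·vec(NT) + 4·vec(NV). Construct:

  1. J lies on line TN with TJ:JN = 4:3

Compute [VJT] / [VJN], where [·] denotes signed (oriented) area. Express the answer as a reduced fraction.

Assign N = (0, 0), T = (1, 0), V = (0, 1), R = (1, 4) — the answer is frame-independent, so this choice is without loss of generality.
1. J lies on line TN with TJ:JN = 4:3 ⇒ J = (3/7, 0)
2·[VJT] = 4/7, 2·[VJN] = -3/7
[VJT]:[VJN] = 4/7:-3/7 = -4/3

[VJT]:[VJN] = -4/3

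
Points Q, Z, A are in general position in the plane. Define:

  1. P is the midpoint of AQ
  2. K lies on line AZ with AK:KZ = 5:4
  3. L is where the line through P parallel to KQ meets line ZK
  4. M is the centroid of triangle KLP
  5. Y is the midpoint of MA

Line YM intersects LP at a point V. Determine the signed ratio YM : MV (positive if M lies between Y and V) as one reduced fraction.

Set Q = (0, 0), Z = (1, 0), A = (0, 1); any affine frame gives the same invariant.
1. P is the midpoint of AQ ⇒ P = (0, 1/2)
2. K lies on line AZ with AK:KZ = 5:4 ⇒ K = (5/9, 4/9)
3. L is where the line through P parallel to KQ meets line ZK ⇒ L = (5/18, 13/18)
4. M is the centroid of triangle KLP ⇒ M = (5/18, 5/9)
5. Y is the midpoint of MA ⇒ Y = (5/36, 7/9)
line YM meets LP at V = (5/24, 2/3)
M = Y + t·(V−Y) with t = 2, so YM:MV = 2:-1

YM:MV = -2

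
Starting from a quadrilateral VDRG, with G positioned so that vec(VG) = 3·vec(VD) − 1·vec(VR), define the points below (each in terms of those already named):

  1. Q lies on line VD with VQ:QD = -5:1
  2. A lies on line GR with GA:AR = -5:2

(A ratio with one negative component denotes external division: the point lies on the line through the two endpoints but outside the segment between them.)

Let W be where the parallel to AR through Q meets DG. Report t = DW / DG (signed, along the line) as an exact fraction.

Assign V = (0, 0), D = (1, 0), R = (0, 1), G = (3, -1) — the answer is frame-independent, so this choice is without loss of generality.
1. Q lies on line VD with VQ:QD = -5:1 ⇒ Q = (5/4, 0)
2. A lies on line GR with GA:AR = -5:2 ⇒ A = (-2, 7/3)
through Q parallel to AR: direction (2, -4/3); meets DG at W = (2, -1/2)
W = D + t·(G−D) with t = 1/2

t = 1/2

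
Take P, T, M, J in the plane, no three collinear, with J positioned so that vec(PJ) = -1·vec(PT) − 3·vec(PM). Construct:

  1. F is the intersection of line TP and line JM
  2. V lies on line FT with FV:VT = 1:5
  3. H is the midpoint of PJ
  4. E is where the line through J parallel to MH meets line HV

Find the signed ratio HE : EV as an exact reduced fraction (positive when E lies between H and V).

Choose coordinates P = (0, 0), T = (1, 0), M = (0, 1), J = (-1, -3).
1. F is the intersection of line TP and line JM ⇒ F = (-1/4, 0)
2. V lies on line FT with FV:VT = 1:5 ⇒ V = (-1/24, 0)
3. H is the midpoint of PJ ⇒ H = (-1/2, -3/2)
4. E is where the line through J parallel to MH meets line HV ⇒ E = (-41/38, -129/38)
E = H + t·(V−H) with t = -24/19, so HE:EV = t:(1−t) = -24/19:43/19

HE:EV = -24/43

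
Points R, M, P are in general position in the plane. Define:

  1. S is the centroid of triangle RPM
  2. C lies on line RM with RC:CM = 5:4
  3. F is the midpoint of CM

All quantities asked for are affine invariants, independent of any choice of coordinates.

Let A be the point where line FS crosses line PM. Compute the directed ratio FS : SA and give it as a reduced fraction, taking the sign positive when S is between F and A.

FS:SA = -1/3

Work in coordinates with R = (0, 0), M = (1, 0), P = (0, 1).
1. S is the centroid of triangle RPM ⇒ S = (1/3, 1/3)
2. C lies on line RM with RC:CM = 5:4 ⇒ C = (5/9, 0)
3. F is the midpoint of CM ⇒ F = (7/9, 0)
line FS meets PM at A = (5/3, -2/3)
S = F + t·(A−F) with t = -1/2, so FS:SA = -1/2:3/2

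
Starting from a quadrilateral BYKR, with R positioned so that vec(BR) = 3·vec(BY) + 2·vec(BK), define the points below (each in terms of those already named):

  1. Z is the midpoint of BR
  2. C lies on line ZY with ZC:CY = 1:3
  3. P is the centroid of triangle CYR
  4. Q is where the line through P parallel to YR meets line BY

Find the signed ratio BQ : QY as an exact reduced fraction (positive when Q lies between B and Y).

Assign B = (0, 0), Y = (1, 0), K = (0, 1), R = (3, 2) — the answer is frame-independent, so this choice is without loss of generality.
1. Z is the midpoint of BR ⇒ Z = (3/2, 1)
2. C lies on line ZY with ZC:CY = 1:3 ⇒ C = (11/8, 3/4)
3. P is the centroid of triangle CYR ⇒ P = (43/24, 11/12)
4. Q is where the line through P parallel to YR meets line BY ⇒ Q = (7/8, 0)
Q = B + t·(Y−B) with t = 7/8, so BQ:QY = t:(1−t) = 7/8:1/8

BQ:QY = 7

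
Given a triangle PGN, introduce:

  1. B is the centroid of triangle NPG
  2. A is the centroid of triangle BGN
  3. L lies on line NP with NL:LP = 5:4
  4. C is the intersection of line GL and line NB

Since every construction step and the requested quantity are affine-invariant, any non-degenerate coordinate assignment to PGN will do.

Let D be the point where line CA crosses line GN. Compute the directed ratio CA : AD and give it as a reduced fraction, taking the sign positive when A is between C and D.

Choose coordinates P = (0, 0), G = (1, 0), N = (0, 1).
1. B is the centroid of triangle NPG ⇒ B = (1/3, 1/3)
2. A is the centroid of triangle BGN ⇒ A = (4/9, 4/9)
3. L lies on line NP with NL:LP = 5:4 ⇒ L = (0, 4/9)
4. C is the intersection of line GL and line NB ⇒ C = (5/14, 2/7)
line CA meets GN at D = (15/31, 16/31)
A = C + t·(D−C) with t = 31/45, so CA:AD = 31/45:14/45

CA:AD = 31/14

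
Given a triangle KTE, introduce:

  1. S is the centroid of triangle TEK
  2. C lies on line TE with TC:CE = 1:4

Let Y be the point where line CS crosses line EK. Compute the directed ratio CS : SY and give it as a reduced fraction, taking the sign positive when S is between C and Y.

Work in coordinates with K = (0, 0), T = (1, 0), E = (0, 1).
1. S is the centroid of triangle TEK ⇒ S = (1/3, 1/3)
2. C lies on line TE with TC:CE = 1:4 ⇒ C = (4/5, 1/5)
line CS meets EK at Y = (0, 3/7)
S = C + t·(Y−C) with t = 7/12, so CS:SY = 7/12:5/12

CS:SY = 7/5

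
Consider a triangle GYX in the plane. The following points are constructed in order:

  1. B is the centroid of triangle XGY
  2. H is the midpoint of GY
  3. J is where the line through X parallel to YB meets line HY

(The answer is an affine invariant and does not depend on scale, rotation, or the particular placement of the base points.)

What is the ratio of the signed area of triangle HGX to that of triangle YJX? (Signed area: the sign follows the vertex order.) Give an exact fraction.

Choose coordinates G = (0, 0), Y = (1, 0), X = (0, 1).
1. B is the centroid of triangle XGY ⇒ B = (1/3, 1/3)
2. H is the midpoint of GY ⇒ H = (1/2, 0)
3. J is where the line through X parallel to YB meets line HY ⇒ J = (2, 0)
2·[HGX] = -1/2, 2·[YJX] = 1
[HGX]:[YJX] = -1/2:1 = -1/2

[HGX]:[YJX] = -1/2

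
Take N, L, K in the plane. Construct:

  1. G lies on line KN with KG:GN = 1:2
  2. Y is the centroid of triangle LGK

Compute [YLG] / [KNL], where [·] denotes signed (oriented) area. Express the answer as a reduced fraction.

Set N = (0, 0), L = (1, 0), K = (0, 1); any affine frame gives the same invariant.
1. G lies on line KN with KG:GN = 1:2 ⇒ G = (0, 2/3)
2. Y is the centroid of triangle LGK ⇒ Y = (1/3, 5/9)
2·[YLG] = -1/9, 2·[KNL] = 1
[YLG]:[KNL] = -1/9:1 = -1/9

[YLG]:[KNL] = -1/9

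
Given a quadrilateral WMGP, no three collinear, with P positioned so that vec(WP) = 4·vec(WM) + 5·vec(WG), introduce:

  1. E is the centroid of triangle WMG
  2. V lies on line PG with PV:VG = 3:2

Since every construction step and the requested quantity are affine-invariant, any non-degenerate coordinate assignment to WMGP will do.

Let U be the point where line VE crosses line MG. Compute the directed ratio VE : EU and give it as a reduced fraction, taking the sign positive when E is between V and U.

VE:EU = -53/5

Assign W = (0, 0), M = (1, 0), G = (0, 1), P = (4, 5) — the answer is frame-independent, so this choice is without loss of generality.
1. E is the centroid of triangle WMG ⇒ E = (1/3, 1/3)
2. V lies on line PG with PV:VG = 3:2 ⇒ V = (8/5, 13/5)
line VE meets MG at U = (24/53, 29/53)
E = V + t·(U−V) with t = 53/48, so VE:EU = 53/48:-5/48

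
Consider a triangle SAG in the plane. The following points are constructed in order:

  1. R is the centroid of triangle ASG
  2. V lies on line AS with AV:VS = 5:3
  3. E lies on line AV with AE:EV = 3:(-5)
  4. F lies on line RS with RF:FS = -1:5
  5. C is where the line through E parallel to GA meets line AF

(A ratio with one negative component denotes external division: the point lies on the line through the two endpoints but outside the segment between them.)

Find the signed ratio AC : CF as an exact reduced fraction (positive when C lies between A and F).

Work in coordinates with S = (0, 0), A = (1, 0), G = (0, 1).
1. R is the centroid of triangle ASG ⇒ R = (1/3, 1/3)
2. V lies on line AS with AV:VS = 5:3 ⇒ V = (3/8, 0)
3. E lies on line AV with AE:EV = 3:(-5) ⇒ E = (31/16, 0)
4. F lies on line RS with RF:FS = -1:5 ⇒ F = (5/12, 5/12)
5. C is where the line through E parallel to GA meets line AF ⇒ C = (137/32, -75/32)
C = A + t·(F−A) with t = -45/8, so AC:CF = t:(1−t) = -45/8:53/8

AC:CF = -45/53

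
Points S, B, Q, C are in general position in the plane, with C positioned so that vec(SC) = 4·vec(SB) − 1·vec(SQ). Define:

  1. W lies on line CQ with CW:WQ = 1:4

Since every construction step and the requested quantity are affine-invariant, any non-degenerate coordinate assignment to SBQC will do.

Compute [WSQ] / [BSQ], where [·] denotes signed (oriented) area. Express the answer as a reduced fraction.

[WSQ]:[BSQ] = 16/5

Assign S = (0, 0), B = (1, 0), Q = (0, 1), C = (4, -1) — the answer is frame-independent, so this choice is without loss of generality.
1. W lies on line CQ with CW:WQ = 1:4 ⇒ W = (16/5, -3/5)
2·[WSQ] = -16/5, 2·[BSQ] = -1
[WSQ]:[BSQ] = -16/5:-1 = 16/5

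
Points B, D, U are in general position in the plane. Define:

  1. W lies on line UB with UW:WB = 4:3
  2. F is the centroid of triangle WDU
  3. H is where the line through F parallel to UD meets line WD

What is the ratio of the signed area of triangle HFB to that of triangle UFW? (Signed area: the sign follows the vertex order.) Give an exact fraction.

[HFB]:[UFW] = -17/12

Set B = (0, 0), D = (1, 0), U = (0, 1); any affine frame gives the same invariant.
1. W lies on line UB with UW:WB = 4:3 ⇒ W = (0, 3/7)
2. F is the centroid of triangle WDU ⇒ F = (1/3, 10/21)
3. H is where the line through F parallel to UD meets line WD ⇒ H = (2/3, 1/7)
2·[HFB] = 17/63, 2·[UFW] = -4/21
[HFB]:[UFW] = 17/63:-4/21 = -17/12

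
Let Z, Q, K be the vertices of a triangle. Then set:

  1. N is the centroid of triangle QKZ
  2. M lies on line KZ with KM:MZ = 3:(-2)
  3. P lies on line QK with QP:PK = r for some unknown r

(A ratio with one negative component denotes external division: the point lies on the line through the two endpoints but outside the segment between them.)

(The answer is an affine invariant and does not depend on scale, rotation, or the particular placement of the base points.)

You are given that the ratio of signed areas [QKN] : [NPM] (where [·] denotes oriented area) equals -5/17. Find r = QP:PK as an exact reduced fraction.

r = 1/4

Choose coordinates Z = (0, 0), Q = (1, 0), K = (0, 1).
1. N is the centroid of triangle QKZ ⇒ N = (1/3, 1/3)
2. M lies on line KZ with KM:MZ = 3:(-2) ⇒ M = (0, -2)
3. With QP:PK = r, write λ = r/(r+1) so P = Q + λ·(K−Q); P is affine-linear in λ
Every point depending on P is an affine combination of P and λ-independent points, so each such coordinate is linear in λ; the λ² term in each signed area is a multiple of (K−Q)×(K−Q) = 0, so 2·[QKN] and 2·[NPM] are each linear in λ. Evaluating at λ=0 and λ=1:
  2·[QKN] = 1/3,   2·[NPM] = 8/3·λ − 5/3
So [QKN]:[NPM] = (1/3) / (8/3·λ − 5/3). Setting this equal to -5/17:
  1/3 = -5/17·(8/3·λ − 5/3)  ⇒  λ = 1/5
Then r = λ/(1−λ) = (1/5)/(4/5) = 1/4. Check: with r = 1/4, P = (4/5, 1/5) and [QKN]:[NPM] = -5/17 as required.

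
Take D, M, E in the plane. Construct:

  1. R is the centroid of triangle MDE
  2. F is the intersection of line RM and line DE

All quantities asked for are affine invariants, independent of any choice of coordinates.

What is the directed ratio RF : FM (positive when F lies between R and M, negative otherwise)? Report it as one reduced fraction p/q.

RF:FM = -1/3

Choose coordinates D = (0, 0), M = (1, 0), E = (0, 1).
1. R is the centroid of triangle MDE ⇒ R = (1/3, 1/3)
2. F is the intersection of line RM and line DE ⇒ F = (0, 1/2)
F = R + t·(M−R) with t = -1/2, so RF:FM = t:(1−t) = -1/2:3/2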